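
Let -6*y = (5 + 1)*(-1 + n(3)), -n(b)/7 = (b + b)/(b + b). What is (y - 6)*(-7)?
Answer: -14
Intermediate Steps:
n(b) = -7 (n(b) = -7*(b + b)/(b + b) = -7*2*b/(2*b) = -7*2*b*1/(2*b) = -7*1 = -7)
y = 8 (y = -(5 + 1)*(-1 - 7)/6 = -(-8) = -1/6*(-48) = 8)
(y - 6)*(-7) = (8 - 6)*(-7) = 2*(-7) = -14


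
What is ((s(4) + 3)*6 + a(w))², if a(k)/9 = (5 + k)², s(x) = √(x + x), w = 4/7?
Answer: 213005529/2401 + 349704*√2/49 ≈ 98808.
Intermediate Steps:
w = 4/7 (w = 4*(⅐) = 4/7 ≈ 0.57143)
s(x) = √2*√x (s(x) = √(2*x) = √2*√x)
a(k) = 9*(5 + k)²
((s(4) + 3)*6 + a(w))² = ((√2*√4 + 3)*6 + 9*(5 + 4/7)²)² = ((√2*2 + 3)*6 + 9*(39/7)²)² = ((2*√2 + 3)*6 + 9*(1521/49))² = ((3 + 2*√2)*6 + 13689/49)² = ((18 + 12*√2) + 13689/49)² = (14571/49 + 12*√2)²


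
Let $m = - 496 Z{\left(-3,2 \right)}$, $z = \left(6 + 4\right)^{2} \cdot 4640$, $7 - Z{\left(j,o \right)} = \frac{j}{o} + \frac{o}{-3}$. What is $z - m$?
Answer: $\frac{1405640}{3} \approx 4.6855 \cdot 10^{5}$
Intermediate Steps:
$Z{\left(j,o \right)} = 7 + \frac{o}{3} - \frac{j}{o}$ ($Z{\left(j,o \right)} = 7 - \left(\frac{j}{o} + \frac{o}{-3}\right) = 7 - \left(\frac{j}{o} + o \left(- \frac{1}{3}\right)\right) = 7 - \left(\frac{j}{o} - \frac{o}{3}\right) = 7 - \left(- \frac{o}{3} + \frac{j}{o}\right) = 7 + \frac{o}{3} - \frac{j}{o}$)
$z = 464000$ ($z = 10^{2} \cdot 4640 = 100 \cdot 4640 = 464000$)
$m = - \frac{13640}{3}$ ($m = - 496 \left(7 + \frac{1}{3} \cdot 2 - - \frac{3}{2}\right) = - 496 \left(7 + \frac{2}{3} - \left(-3\right) \frac{1}{2}\right) = - 496 \left(7 + \frac{2}{3} + \frac{3}{2}\right) = \left(-496\right) \frac{55}{6} = - \frac{13640}{3} \approx -4546.7$)
$z - m = 464000 - - \frac{13640}{3} = 464000 + \frac{13640}{3} = \frac{1405640}{3}$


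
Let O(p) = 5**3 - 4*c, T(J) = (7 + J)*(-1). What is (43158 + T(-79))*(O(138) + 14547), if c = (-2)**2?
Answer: 633578880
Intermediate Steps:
T(J) = -7 - J
c = 4
O(p) = 109 (O(p) = 5**3 - 4*4 = 125 - 16 = 109)
(43158 + T(-79))*(O(138) + 14547) = (43158 + (-7 - 1*(-79)))*(109 + 14547) = (43158 + (-7 + 79))*14656 = (43158 + 72)*14656 = 43230*14656 = 633578880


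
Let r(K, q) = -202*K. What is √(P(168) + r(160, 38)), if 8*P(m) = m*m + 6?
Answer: I*√115165/2 ≈ 169.68*I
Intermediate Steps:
P(m) = ¾ + m²/8 (P(m) = (m*m + 6)/8 = (m² + 6)/8 = (6 + m²)/8 = ¾ + m²/8)
√(P(168) + r(160, 38)) = √((¾ + (⅛)*168²) - 202*160) = √((¾ + (⅛)*28224) - 32320) = √((¾ + 3528) - 32320) = √(14115/4 - 32320) = √(-115165/4) = I*√115165/2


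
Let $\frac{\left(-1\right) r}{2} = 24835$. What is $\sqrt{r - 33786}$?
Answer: $16 i \sqrt{326} \approx 288.89 i$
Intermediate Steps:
$r = -49670$ ($r = \left(-2\right) 24835 = -49670$)
$\sqrt{r - 33786} = \sqrt{-49670 - 33786} = \sqrt{-83456} = 16 i \sqrt{326}$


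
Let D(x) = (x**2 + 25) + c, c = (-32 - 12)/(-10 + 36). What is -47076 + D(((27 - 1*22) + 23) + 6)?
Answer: -596657/13 ≈ -45897.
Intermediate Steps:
c = -22/13 (c = -44/26 = -44*1/26 = -22/13 ≈ -1.6923)
D(x) = 303/13 + x**2 (D(x) = (x**2 + 25) - 22/13 = (25 + x**2) - 22/13 = 303/13 + x**2)
-47076 + D(((27 - 1*22) + 23) + 6) = -47076 + (303/13 + (((27 - 1*22) + 23) + 6)**2) = -47076 + (303/13 + (((27 - 22) + 23) + 6)**2) = -47076 + (303/13 + ((5 + 23) + 6)**2) = -47076 + (303/13 + (28 + 6)**2) = -47076 + (303/13 + 34**2) = -47076 + (303/13 + 1156) = -47076 + 15331/13 = -596657/13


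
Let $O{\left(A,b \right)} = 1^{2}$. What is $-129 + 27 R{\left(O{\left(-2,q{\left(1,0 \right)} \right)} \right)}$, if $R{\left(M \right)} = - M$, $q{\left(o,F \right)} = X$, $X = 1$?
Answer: $-156$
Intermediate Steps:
$q{\left(o,F \right)} = 1$
$O{\left(A,b \right)} = 1$
$-129 + 27 R{\left(O{\left(-2,q{\left(1,0 \right)} \right)} \right)} = -129 + 27 \left(\left(-1\right) 1\right) = -129 + 27 \left(-1\right) = -129 - 27 = -156$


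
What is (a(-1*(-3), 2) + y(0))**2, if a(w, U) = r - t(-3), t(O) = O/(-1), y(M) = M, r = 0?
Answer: 9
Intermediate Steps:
t(O) = -O (t(O) = O*(-1) = -O)
a(w, U) = -3 (a(w, U) = 0 - (-1)*(-3) = 0 - 1*3 = 0 - 3 = -3)
(a(-1*(-3), 2) + y(0))**2 = (-3 + 0)**2 = (-3)**2 = 9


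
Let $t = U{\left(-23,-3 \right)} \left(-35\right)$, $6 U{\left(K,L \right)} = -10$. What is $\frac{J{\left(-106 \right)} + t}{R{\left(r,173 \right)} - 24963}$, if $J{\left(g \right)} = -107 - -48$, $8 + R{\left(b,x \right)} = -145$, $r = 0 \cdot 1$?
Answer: $\frac{1}{37674} \approx 2.6544 \cdot 10^{-5}$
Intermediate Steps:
$U{\left(K,L \right)} = - \frac{5}{3}$ ($U{\left(K,L \right)} = \frac{1}{6} \left(-10\right) = - \frac{5}{3}$)
$r = 0$
$R{\left(b,x \right)} = -153$ ($R{\left(b,x \right)} = -8 - 145 = -153$)
$t = \frac{175}{3}$ ($t = \left(- \frac{5}{3}\right) \left(-35\right) = \frac{175}{3} \approx 58.333$)
$J{\left(g \right)} = -59$ ($J{\left(g \right)} = -107 + 48 = -59$)
$\frac{J{\left(-106 \right)} + t}{R{\left(r,173 \right)} - 24963} = \frac{-59 + \frac{175}{3}}{-153 - 24963} = - \frac{2}{3 \left(-25116\right)} = \left(- \frac{2}{3}\right) \left(- \frac{1}{25116}\right) = \frac{1}{37674}$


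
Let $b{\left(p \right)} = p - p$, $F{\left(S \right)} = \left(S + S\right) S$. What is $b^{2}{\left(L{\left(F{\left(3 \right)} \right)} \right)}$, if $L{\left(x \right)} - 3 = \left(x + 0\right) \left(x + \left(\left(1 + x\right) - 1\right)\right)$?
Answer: $0$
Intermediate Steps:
$F{\left(S \right)} = 2 S^{2}$ ($F{\left(S \right)} = 2 S S = 2 S^{2}$)
$L{\left(x \right)} = 3 + 2 x^{2}$ ($L{\left(x \right)} = 3 + \left(x + 0\right) \left(x + \left(\left(1 + x\right) - 1\right)\right) = 3 + x \left(x + x\right) = 3 + x 2 x = 3 + 2 x^{2}$)
$b{\left(p \right)} = 0$
$b^{2}{\left(L{\left(F{\left(3 \right)} \right)} \right)} = 0^{2} = 0$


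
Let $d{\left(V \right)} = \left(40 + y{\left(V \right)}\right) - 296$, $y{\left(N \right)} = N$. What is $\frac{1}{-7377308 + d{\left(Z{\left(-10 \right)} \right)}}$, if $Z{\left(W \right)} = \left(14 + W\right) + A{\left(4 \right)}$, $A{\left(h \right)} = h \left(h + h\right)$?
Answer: $- \frac{1}{7377528} \approx -1.3555 \cdot 10^{-7}$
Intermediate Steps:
$A{\left(h \right)} = 2 h^{2}$ ($A{\left(h \right)} = h 2 h = 2 h^{2}$)
$Z{\left(W \right)} = 46 + W$ ($Z{\left(W \right)} = \left(14 + W\right) + 2 \cdot 4^{2} = \left(14 + W\right) + 2 \cdot 16 = \left(14 + W\right) + 32 = 46 + W$)
$d{\left(V \right)} = -256 + V$ ($d{\left(V \right)} = \left(40 + V\right) - 296 = -256 + V$)
$\frac{1}{-7377308 + d{\left(Z{\left(-10 \right)} \right)}} = \frac{1}{-7377308 + \left(-256 + \left(46 - 10\right)\right)} = \frac{1}{-7377308 + \left(-256 + 36\right)} = \frac{1}{-7377308 - 220} = \frac{1}{-7377528} = - \frac{1}{7377528}$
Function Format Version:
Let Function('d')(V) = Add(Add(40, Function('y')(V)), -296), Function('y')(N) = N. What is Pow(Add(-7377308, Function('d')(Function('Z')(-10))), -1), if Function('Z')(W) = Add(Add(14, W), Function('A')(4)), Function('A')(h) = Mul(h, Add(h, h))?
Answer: Rational(-1, 7377528) ≈ -1.3555e-7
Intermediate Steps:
Function('A')(h) = Mul(2, Pow(h, 2)) (Function('A')(h) = Mul(h, Mul(2, h)) = Mul(2, Pow(h, 2)))
Function('Z')(W) = Add(46, W) (Function('Z')(W) = Add(Add(14, W), Mul(2, Pow(4, 2))) = Add(Add(14, W), Mul(2, 16)) = Add(Add(14, W), 32) = Add(46, W))
Function('d')(V) = Add(-256, V) (Function('d')(V) = Add(Add(40, V), -296) = Add(-256, V))
Pow(Add(-7377308, Function('d')(Function('Z')(-10))), -1) = Pow(Add(-7377308, Add(-256, Add(46, -10))), -1) = Pow(Add(-7377308, Add(-256, 36)), -1) = Pow(Add(-7377308, -220), -1) = Pow(-7377528, -1) = Rational(-1, 7377528)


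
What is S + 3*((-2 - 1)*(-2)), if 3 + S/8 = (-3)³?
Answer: -222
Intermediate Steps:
S = -240 (S = -24 + 8*(-3)³ = -24 + 8*(-27) = -24 - 216 = -240)
S + 3*((-2 - 1)*(-2)) = -240 + 3*((-2 - 1)*(-2)) = -240 + 3*(-3*(-2)) = -240 + 3*6 = -240 + 18 = -222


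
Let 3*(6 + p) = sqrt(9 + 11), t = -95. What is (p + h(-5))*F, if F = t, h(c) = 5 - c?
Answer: -380 - 190*sqrt(5)/3 ≈ -521.62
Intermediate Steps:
p = -6 + 2*sqrt(5)/3 (p = -6 + sqrt(9 + 11)/3 = -6 + sqrt(20)/3 = -6 + (2*sqrt(5))/3 = -6 + 2*sqrt(5)/3 ≈ -4.5093)
F = -95
(p + h(-5))*F = ((-6 + 2*sqrt(5)/3) + (5 - 1*(-5)))*(-95) = ((-6 + 2*sqrt(5)/3) + (5 + 5))*(-95) = ((-6 + 2*sqrt(5)/3) + 10)*(-95) = (4 + 2*sqrt(5)/3)*(-95) = -380 - 190*sqrt(5)/3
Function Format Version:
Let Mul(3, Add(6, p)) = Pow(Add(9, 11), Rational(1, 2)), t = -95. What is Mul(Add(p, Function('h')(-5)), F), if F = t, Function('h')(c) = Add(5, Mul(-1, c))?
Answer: Add(-380, Mul(Rational(-190, 3), Pow(5, Rational(1, 2)))) ≈ -521.62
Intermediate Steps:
p = Add(-6, Mul(Rational(2, 3), Pow(5, Rational(1, 2)))) (p = Add(-6, Mul(Rational(1, 3), Pow(Add(9, 11), Rational(1, 2)))) = Add(-6, Mul(Rational(1, 3), Pow(20, Rational(1, 2)))) = Add(-6, Mul(Rational(1, 3), Mul(2, Pow(5, Rational(1, 2))))) = Add(-6, Mul(Rational(2, 3), Pow(5, Rational(1, 2)))) ≈ -4.5093)
F = -95
Mul(Add(p, Function('h')(-5)), F) = Mul(Add(Add(-6, Mul(Rational(2, 3), Pow(5, Rational(1, 2)))), Add(5, Mul(-1, -5))), -95) = Mul(Add(Add(-6, Mul(Rational(2, 3), Pow(5, Rational(1, 2)))), Add(5, 5)), -95) = Mul(Add(Add(-6, Mul(Rational(2, 3), Pow(5, Rational(1, 2)))), 10), -95) = Mul(Add(4, Mul(Rational(2, 3), Pow(5, Rational(1, 2)))), -95) = Add(-380, Mul(Rational(-190, 3), Pow(5, Rational(1, 2))))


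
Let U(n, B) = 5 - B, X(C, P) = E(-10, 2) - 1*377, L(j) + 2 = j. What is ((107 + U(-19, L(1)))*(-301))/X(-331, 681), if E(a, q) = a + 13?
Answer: 34013/374 ≈ 90.944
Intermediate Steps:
L(j) = -2 + j
E(a, q) = 13 + a
X(C, P) = -374 (X(C, P) = (13 - 10) - 1*377 = 3 - 377 = -374)
((107 + U(-19, L(1)))*(-301))/X(-331, 681) = ((107 + (5 - (-2 + 1)))*(-301))/(-374) = ((107 + (5 - 1*(-1)))*(-301))*(-1/374) = ((107 + (5 + 1))*(-301))*(-1/374) = ((107 + 6)*(-301))*(-1/374) = (113*(-301))*(-1/374) = -34013*(-1/374) = 34013/374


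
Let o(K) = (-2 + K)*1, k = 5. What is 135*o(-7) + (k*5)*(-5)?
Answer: -1340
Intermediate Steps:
o(K) = -2 + K
135*o(-7) + (k*5)*(-5) = 135*(-2 - 7) + (5*5)*(-5) = 135*(-9) + 25*(-5) = -1215 - 125 = -1340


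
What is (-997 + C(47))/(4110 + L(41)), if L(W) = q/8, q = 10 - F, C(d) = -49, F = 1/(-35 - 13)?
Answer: -401664/1578721 ≈ -0.25442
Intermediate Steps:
F = -1/48 (F = 1/(-48) = -1/48 ≈ -0.020833)
q = 481/48 (q = 10 - 1*(-1/48) = 10 + 1/48 = 481/48 ≈ 10.021)
L(W) = 481/384 (L(W) = (481/48)/8 = (481/48)*(⅛) = 481/384)
(-997 + C(47))/(4110 + L(41)) = (-997 - 49)/(4110 + 481/384) = -1046/1578721/384 = -1046*384/1578721 = -401664/1578721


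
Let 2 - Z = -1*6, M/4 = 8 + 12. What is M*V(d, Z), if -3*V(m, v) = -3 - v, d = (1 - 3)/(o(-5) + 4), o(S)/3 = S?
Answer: 880/3 ≈ 293.33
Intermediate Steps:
M = 80 (M = 4*(8 + 12) = 4*20 = 80)
o(S) = 3*S
Z = 8 (Z = 2 - (-1)*6 = 2 - 1*(-6) = 2 + 6 = 8)
d = 2/11 (d = (1 - 3)/(3*(-5) + 4) = -2/(-15 + 4) = -2/(-11) = -2*(-1/11) = 2/11 ≈ 0.18182)
V(m, v) = 1 + v/3 (V(m, v) = -(-3 - v)/3 = 1 + v/3)
M*V(d, Z) = 80*(1 + (⅓)*8) = 80*(1 + 8/3) = 80*(11/3) = 880/3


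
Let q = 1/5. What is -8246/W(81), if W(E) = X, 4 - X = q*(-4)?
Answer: -20615/12 ≈ -1717.9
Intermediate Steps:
q = 1/5 ≈ 0.20000
X = 24/5 (X = 4 - (-4)/5 = 4 - 1*(-4/5) = 4 + 4/5 = 24/5 ≈ 4.8000)
W(E) = 24/5
-8246/W(81) = -8246/24/5 = -8246*5/24 = -20615/12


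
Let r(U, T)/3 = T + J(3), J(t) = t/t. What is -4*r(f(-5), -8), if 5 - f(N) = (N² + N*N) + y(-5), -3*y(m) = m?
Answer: 84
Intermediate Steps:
J(t) = 1
y(m) = -m/3
f(N) = 10/3 - 2*N² (f(N) = 5 - ((N² + N*N) - ⅓*(-5)) = 5 - ((N² + N²) + 5/3) = 5 - (2*N² + 5/3) = 5 - (5/3 + 2*N²) = 5 + (-5/3 - 2*N²) = 10/3 - 2*N²)
r(U, T) = 3 + 3*T (r(U, T) = 3*(T + 1) = 3*(1 + T) = 3 + 3*T)
-4*r(f(-5), -8) = -4*(3 + 3*(-8)) = -4*(3 - 24) = -4*(-21) = 84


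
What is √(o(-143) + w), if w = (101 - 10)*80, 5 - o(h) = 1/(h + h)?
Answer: √595884146/286 ≈ 85.352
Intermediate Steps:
o(h) = 5 - 1/(2*h) (o(h) = 5 - 1/(h + h) = 5 - 1/(2*h))
w = 7280 (w = 91*80 = 7280)
√(o(-143) + w) = √((5 - ½/(-143)) + 7280) = √((5 - ½*(-1/143)) + 7280) = √((5 + 1/286) + 7280) = √(1431/286 + 7280) = √(2083511/286) = √595884146/286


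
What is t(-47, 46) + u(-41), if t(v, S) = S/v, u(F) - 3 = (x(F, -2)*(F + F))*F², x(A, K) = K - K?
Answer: 95/47 ≈ 2.0213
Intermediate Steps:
x(A, K) = 0
u(F) = 3 (u(F) = 3 + (0*(F + F))*F² = 3 + (0*(2*F))*F² = 3 + 0*F² = 3 + 0 = 3)
t(-47, 46) + u(-41) = 46/(-47) + 3 = 46*(-1/47) + 3 = -46/47 + 3 = 95/47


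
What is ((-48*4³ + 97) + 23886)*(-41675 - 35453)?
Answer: -1612823608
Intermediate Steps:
((-48*4³ + 97) + 23886)*(-41675 - 35453) = ((-48*64 + 97) + 23886)*(-77128) = ((-3072 + 97) + 23886)*(-77128) = (-2975 + 23886)*(-77128) = 20911*(-77128) = -1612823608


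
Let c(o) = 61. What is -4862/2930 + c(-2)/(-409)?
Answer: -1083644/599185 ≈ -1.8085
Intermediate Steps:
-4862/2930 + c(-2)/(-409) = -4862/2930 + 61/(-409) = -4862*1/2930 + 61*(-1/409) = -2431/1465 - 61/409 = -1083644/599185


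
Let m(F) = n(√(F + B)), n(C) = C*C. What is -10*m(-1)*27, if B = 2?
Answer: -270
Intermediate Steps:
n(C) = C²
m(F) = 2 + F (m(F) = (√(F + 2))² = (√(2 + F))² = 2 + F)
-10*m(-1)*27 = -10*(2 - 1)*27 = -10*1*27 = -10*27 = -270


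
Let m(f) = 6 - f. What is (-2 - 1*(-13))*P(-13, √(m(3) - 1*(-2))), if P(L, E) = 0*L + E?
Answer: 11*√5 ≈ 24.597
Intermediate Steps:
P(L, E) = E (P(L, E) = 0 + E = E)
(-2 - 1*(-13))*P(-13, √(m(3) - 1*(-2))) = (-2 - 1*(-13))*√((6 - 1*3) - 1*(-2)) = (-2 + 13)*√((6 - 3) + 2) = 11*√(3 + 2) = 11*√5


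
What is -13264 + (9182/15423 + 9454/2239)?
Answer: -457867367068/34532097 ≈ -13259.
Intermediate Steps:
-13264 + (9182/15423 + 9454/2239) = -13264 + 166367540/34532097 = -457867367068/34532097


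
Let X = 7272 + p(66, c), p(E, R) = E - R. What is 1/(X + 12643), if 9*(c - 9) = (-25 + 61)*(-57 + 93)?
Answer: 1/19828 ≈ 5.0434e-5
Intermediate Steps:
c = 153 (c = 9 + ((-25 + 61)*(-57 + 93))/9 = 9 + (36*36)/9 = 9 + (1/9)*1296 = 9 + 144 = 153)
X = 7185 (X = 7272 + (66 - 1*153) = 7272 + (66 - 153) = 7272 - 87 = 7185)
1/(X + 12643) = 1/(7185 + 12643) = 1/19828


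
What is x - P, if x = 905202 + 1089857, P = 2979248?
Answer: -984189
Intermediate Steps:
x = 1995059
x - P = 1995059 - 1*2979248 = 1995059 - 2979248 = -984189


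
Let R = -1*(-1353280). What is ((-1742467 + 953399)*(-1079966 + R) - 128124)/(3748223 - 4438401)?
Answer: 107831729738/345089 ≈ 3.1248e+5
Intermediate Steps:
R = 1353280
((-1742467 + 953399)*(-1079966 + R) - 128124)/(3748223 - 4438401) = ((-1742467 + 953399)*(-1079966 + 1353280) - 128124)/(3748223 - 4438401) = (-789068*273314 - 128124)/(-690178) = (-215663331352 - 128124)*(-1/690178) = -215663459476*(-1/690178) = 107831729738/345089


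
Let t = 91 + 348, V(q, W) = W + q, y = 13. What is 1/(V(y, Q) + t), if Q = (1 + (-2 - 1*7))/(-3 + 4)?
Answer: 1/444 ≈ 0.0022523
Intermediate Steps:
Q = -8 (Q = (1 + (-2 - 7))/1 = (1 - 9)*1 = -8*1 = -8)
t = 439
1/(V(y, Q) + t) = 1/((-8 + 13) + 439) = 1/(5 + 439) = 1/444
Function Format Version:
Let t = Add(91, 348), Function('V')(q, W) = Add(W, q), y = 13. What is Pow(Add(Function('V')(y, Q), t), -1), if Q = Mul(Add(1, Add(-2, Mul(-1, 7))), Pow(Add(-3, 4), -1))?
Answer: Rational(1, 444) ≈ 0.0022523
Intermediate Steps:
Q = -8 (Q = Mul(Add(1, Add(-2, -7)), Pow(1, -1)) = Mul(Add(1, -9), 1) = Mul(-8, 1) = -8)
t = 439
Pow(Add(Function('V')(y, Q), t), -1) = Pow(Add(Add(-8, 13), 439), -1) = Pow(Add(5, 439), -1) = Pow(444, -1) = Rational(1, 444)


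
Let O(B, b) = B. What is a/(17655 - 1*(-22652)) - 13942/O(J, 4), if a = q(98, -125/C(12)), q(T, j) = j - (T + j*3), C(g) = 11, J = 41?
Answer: -6181596082/18178457 ≈ -340.05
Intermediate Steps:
q(T, j) = -T - 2*j (q(T, j) = j - (T + 3*j) = j + (-T - 3*j) = -T - 2*j)
a = -828/11 (a = -1*98 - (-250)/11 = -98 - (-250)/11 = -98 - 2*(-125/11) = -98 + 250/11 = -828/11 ≈ -75.273)
a/(17655 - 1*(-22652)) - 13942/O(J, 4) = -828/(11*(17655 - 1*(-22652))) - 13942/41 = -828/(11*(17655 + 22652)) - 13942*1/41 = -828/11/40307 - 13942/41 = -828/11*1/40307 - 13942/41 = -828/443377 - 13942/41 = -6181596082/18178457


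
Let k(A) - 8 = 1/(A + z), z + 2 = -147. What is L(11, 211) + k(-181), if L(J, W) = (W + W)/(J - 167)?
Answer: 11351/2145 ≈ 5.2918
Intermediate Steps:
z = -149 (z = -2 - 147 = -149)
L(J, W) = 2*W/(-167 + J) (L(J, W) = (2*W)/(-167 + J) = 2*W/(-167 + J))
k(A) = 8 + 1/(-149 + A) (k(A) = 8 + 1/(A - 149) = 8 + 1/(-149 + A))
L(11, 211) + k(-181) = 2*211/(-167 + 11) + (-1191 + 8*(-181))/(-149 - 181) = 2*211/(-156) + (-1191 - 1448)/(-330) = 2*211*(-1/156) - 1/330*(-2639) = -211/78 + 2639/330 = 11351/2145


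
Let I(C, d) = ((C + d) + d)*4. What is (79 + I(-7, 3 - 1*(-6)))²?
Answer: 15129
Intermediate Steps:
I(C, d) = 4*C + 8*d (I(C, d) = (C + 2*d)*4 = 4*C + 8*d)
(79 + I(-7, 3 - 1*(-6)))² = (79 + (4*(-7) + 8*(3 - 1*(-6))))² = (79 + (-28 + 8*(3 + 6)))² = (79 + (-28 + 8*9))² = (79 + (-28 + 72))² = (79 + 44)² = 123² = 15129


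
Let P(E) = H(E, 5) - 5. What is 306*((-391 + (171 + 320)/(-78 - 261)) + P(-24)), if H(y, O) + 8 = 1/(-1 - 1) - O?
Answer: -14209773/113 ≈ -1.2575e+5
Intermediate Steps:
H(y, O) = -17/2 - O (H(y, O) = -8 + (1/(-1 - 1) - O) = -8 + (1/(-2) - O) = -8 + (-1/2 - O) = -17/2 - O)
P(E) = -37/2 (P(E) = (-17/2 - 1*5) - 5 = (-17/2 - 5) - 5 = -27/2 - 5 = -37/2)
306*((-391 + (171 + 320)/(-78 - 261)) + P(-24)) = 306*((-391 + (171 + 320)/(-78 - 261)) - 37/2) = 306*((-391 + 491/(-339)) - 37/2) = 306*((-391 + 491*(-1/339)) - 37/2) = 306*((-391 - 491/339) - 37/2) = 306*(-133040/339 - 37/2) = 306*(-278623/678) = -14209773/113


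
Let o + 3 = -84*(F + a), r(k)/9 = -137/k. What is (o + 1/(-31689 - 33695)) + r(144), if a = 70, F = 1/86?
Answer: -33133889677/5623024 ≈ -5892.5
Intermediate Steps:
r(k) = -1233/k (r(k) = 9*(-137/k) = -1233/k)
F = 1/86 ≈ 0.011628
o = -253011/43 (o = -3 - 84*(1/86 + 70) = -3 - 84*6021/86 = -3 - 252882/43 = -253011/43 ≈ -5884.0)
(o + 1/(-31689 - 33695)) + r(144) = (-253011/43 + 1/(-31689 - 33695)) - 1233/144 = (-253011/43 + 1/(-65384)) - 1233*1/144 = (-253011/43 - 1/65384) - 137/16 = -16542871267/2811512 - 137/16 = -33133889677/5623024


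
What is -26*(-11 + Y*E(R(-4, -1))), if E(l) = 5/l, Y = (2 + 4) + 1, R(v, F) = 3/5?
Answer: -3692/3 ≈ -1230.7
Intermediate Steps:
R(v, F) = ⅗ (R(v, F) = 3*(⅕) = ⅗)
Y = 7 (Y = 6 + 1 = 7)
-26*(-11 + Y*E(R(-4, -1))) = -26*(-11 + 7*(5/(⅗))) = -26*(-11 + 7*(5*(5/3))) = -26*(-11 + 7*(25/3)) = -26*(-11 + 175/3) = -26*142/3 = -3692/3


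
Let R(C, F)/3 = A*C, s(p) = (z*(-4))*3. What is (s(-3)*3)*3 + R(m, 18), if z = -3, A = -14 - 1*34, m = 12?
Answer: -1404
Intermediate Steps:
A = -48 (A = -14 - 34 = -48)
s(p) = 36 (s(p) = -3*(-4)*3 = 12*3 = 36)
R(C, F) = -144*C (R(C, F) = 3*(-48*C) = -144*C)
(s(-3)*3)*3 + R(m, 18) = (36*3)*3 - 144*12 = 108*3 - 1728 = 324 - 1728 = -1404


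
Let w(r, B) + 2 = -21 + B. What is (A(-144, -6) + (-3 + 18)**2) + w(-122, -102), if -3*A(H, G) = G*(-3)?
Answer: 94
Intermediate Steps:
w(r, B) = -23 + B (w(r, B) = -2 + (-21 + B) = -23 + B)
A(H, G) = G (A(H, G) = -G*(-3)/3 = -(-1)*G = G)
(A(-144, -6) + (-3 + 18)**2) + w(-122, -102) = (-6 + (-3 + 18)**2) + (-23 - 102) = (-6 + 15**2) - 125 = (-6 + 225) - 125 = 219 - 125 = 94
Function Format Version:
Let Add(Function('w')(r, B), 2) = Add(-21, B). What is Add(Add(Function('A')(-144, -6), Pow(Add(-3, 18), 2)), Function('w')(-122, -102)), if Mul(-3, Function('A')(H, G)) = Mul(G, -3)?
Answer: 94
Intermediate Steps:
Function('w')(r, B) = Add(-23, B) (Function('w')(r, B) = Add(-2, Add(-21, B)) = Add(-23, B))
Function('A')(H, G) = G (Function('A')(H, G) = Mul(Rational(-1, 3), Mul(G, -3)) = Mul(Rational(-1, 3), Mul(-3, G)) = G)
Add(Add(Function('A')(-144, -6), Pow(Add(-3, 18), 2)), Function('w')(-122, -102)) = Add(Add(-6, Pow(Add(-3, 18), 2)), Add(-23, -102)) = Add(Add(-6, Pow(15, 2)), -125) = Add(Add(-6, 225), -125) = Add(219, -125) = 94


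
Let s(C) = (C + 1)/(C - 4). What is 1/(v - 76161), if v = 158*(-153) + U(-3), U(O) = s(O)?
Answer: -7/702343 ≈ -9.9666e-6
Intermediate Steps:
s(C) = (1 + C)/(-4 + C)
U(O) = (1 + O)/(-4 + O)
v = -169216/7 (v = 158*(-153) + (1 - 3)/(-4 - 3) = -24174 - 2/(-7) = -24174 - 1/7*(-2) = -24174 + 2/7 = -169216/7 ≈ -24174.)
1/(v - 76161) = 1/(-169216/7 - 76161) = 1/(-702343/7) = -7/702343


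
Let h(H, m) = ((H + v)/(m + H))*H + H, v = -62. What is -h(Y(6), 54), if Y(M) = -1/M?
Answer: -25/969 ≈ -0.025800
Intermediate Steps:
h(H, m) = H + H*(-62 + H)/(H + m) (h(H, m) = ((H - 62)/(m + H))*H + H = ((-62 + H)/(H + m))*H + H = H*(-62 + H)/(H + m) + H = H + H*(-62 + H)/(H + m))
-h(Y(6), 54) = -(-1/6)*(-62 + 54 + 2*(-1/6))/(-1/6 + 54) = -(-1*1/6)*(-62 + 54 + 2*(-1*1/6))/(-1*1/6 + 54) = -(-1)*(-62 + 54 + 2*(-1/6))/(6*(-1/6 + 54)) = -(-1)*(-62 + 54 - 1/3)/(6*323/6) = -(-1)*6*(-25)/(6*323*3) = -1*25/969 = -25/969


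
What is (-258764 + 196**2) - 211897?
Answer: -432245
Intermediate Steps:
(-258764 + 196**2) - 211897 = (-258764 + 38416) - 211897 = -220348 - 211897 = -432245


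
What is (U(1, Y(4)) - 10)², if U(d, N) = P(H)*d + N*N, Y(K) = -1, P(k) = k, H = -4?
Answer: 169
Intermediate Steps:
U(d, N) = N² - 4*d (U(d, N) = -4*d + N*N = -4*d + N² = N² - 4*d)
(U(1, Y(4)) - 10)² = (((-1)² - 4*1) - 10)² = ((1 - 4) - 10)² = (-3 - 10)² = (-13)² = 169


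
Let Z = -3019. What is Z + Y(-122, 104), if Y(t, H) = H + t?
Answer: -3037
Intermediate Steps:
Z + Y(-122, 104) = -3019 + (104 - 122) = -3019 - 18 = -3037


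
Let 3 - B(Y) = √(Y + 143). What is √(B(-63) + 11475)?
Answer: √(11478 - 4*√5) ≈ 107.09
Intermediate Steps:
B(Y) = 3 - √(143 + Y) (B(Y) = 3 - √(Y + 143) = 3 - √(143 + Y))
√(B(-63) + 11475) = √((3 - √(143 - 63)) + 11475) = √((3 - √80) + 11475) = √((3 - 4*√5) + 11475) = √(11478 - 4*√5)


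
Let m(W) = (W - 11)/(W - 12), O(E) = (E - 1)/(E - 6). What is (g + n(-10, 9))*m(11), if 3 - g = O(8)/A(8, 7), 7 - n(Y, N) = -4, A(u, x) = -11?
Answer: 0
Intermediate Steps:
O(E) = (-1 + E)/(-6 + E)
n(Y, N) = 11 (n(Y, N) = 7 - 1*(-4) = 7 + 4 = 11)
m(W) = (-11 + W)/(-12 + W)
g = 73/22 (g = 3 - (-1 + 8)/(-6 + 8)/(-11) = 3 - 7/2*(-1)/11 = 3 - (1/2)*7*(-1)/11 = 3 - 7*(-1)/(2*11) = 3 - 1*(-7/22) = 3 + 7/22 = 73/22 ≈ 3.3182)
(g + n(-10, 9))*m(11) = (73/22 + 11)*((-11 + 11)/(-12 + 11)) = 315*(0/(-1))/22 = 315*(-1*0)/22 = (315/22)*0 = 0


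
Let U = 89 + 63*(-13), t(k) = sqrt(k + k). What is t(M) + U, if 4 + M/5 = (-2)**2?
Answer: -730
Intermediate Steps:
M = 0 (M = -20 + 5*(-2)**2 = -20 + 5*4 = -20 + 20 = 0)
t(k) = sqrt(2)*sqrt(k) (t(k) = sqrt(2*k) = sqrt(2)*sqrt(k))
U = -730 (U = 89 - 819 = -730)
t(M) + U = sqrt(2)*sqrt(0) - 730 = sqrt(2)*0 - 730 = 0 - 730 = -730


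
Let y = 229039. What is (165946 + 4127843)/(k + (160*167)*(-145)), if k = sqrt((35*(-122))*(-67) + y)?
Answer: -16635856101600/15010974844871 - 4293789*sqrt(515129)/15010974844871 ≈ -1.1085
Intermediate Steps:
k = sqrt(515129) (k = sqrt((35*(-122))*(-67) + 229039) = sqrt(-4270*(-67) + 229039) = sqrt(286090 + 229039) = sqrt(515129) ≈ 717.72)
(165946 + 4127843)/(k + (160*167)*(-145)) = (165946 + 4127843)/(sqrt(515129) + (160*167)*(-145)) = 4293789/(sqrt(515129) + 26720*(-145)) = 4293789/(sqrt(515129) - 3874400) = 4293789/(-3874400 + sqrt(515129))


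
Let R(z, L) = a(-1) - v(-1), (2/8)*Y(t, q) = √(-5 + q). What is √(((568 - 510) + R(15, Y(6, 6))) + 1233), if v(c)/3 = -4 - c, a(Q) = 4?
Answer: 2*√326 ≈ 36.111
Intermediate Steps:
Y(t, q) = 4*√(-5 + q)
v(c) = -12 - 3*c (v(c) = 3*(-4 - c) = -12 - 3*c)
R(z, L) = 13 (R(z, L) = 4 - (-12 - 3*(-1)) = 4 - (-12 + 3) = 4 - 1*(-9) = 4 + 9 = 13)
√(((568 - 510) + R(15, Y(6, 6))) + 1233) = √(((568 - 510) + 13) + 1233) = √((58 + 13) + 1233) = √(71 + 1233) = √1304 = 2*√326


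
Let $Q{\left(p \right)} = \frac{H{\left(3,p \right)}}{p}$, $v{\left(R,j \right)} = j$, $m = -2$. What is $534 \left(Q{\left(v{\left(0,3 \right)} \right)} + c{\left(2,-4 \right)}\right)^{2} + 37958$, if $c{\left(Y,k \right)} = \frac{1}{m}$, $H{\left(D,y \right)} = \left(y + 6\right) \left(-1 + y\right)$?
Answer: $\frac{108223}{2} \approx 54112.0$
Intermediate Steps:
$H{\left(D,y \right)} = \left(-1 + y\right) \left(6 + y\right)$ ($H{\left(D,y \right)} = \left(6 + y\right) \left(-1 + y\right) = \left(-1 + y\right) \left(6 + y\right)$)
$c{\left(Y,k \right)} = - \frac{1}{2}$ ($c{\left(Y,k \right)} = \frac{1}{-2} = - \frac{1}{2}$)
$Q{\left(p \right)} = \frac{-6 + p^{2} + 5 p}{p}$
$534 \left(Q{\left(v{\left(0,3 \right)} \right)} + c{\left(2,-4 \right)}\right)^{2} + 37958 = 534 \left(\left(5 + 3 - \frac{6}{3}\right) - \frac{1}{2}\right)^{2} + 37958 = 534 \left(\left(5 + 3 - 2\right) - \frac{1}{2}\right)^{2} + 37958 = 534 \left(6 - \frac{1}{2}\right)^{2} + 37958 = 534 \left(\frac{11}{2}\right)^{2} + 37958 = 534 \cdot \frac{121}{4} + 37958 = \frac{32307}{2} + 37958 = \frac{108223}{2}$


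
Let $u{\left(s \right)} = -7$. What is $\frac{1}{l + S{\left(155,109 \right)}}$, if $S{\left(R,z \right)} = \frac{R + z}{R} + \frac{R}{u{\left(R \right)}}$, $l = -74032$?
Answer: $- \frac{1085}{80346897} \approx -1.3504 \cdot 10^{-5}$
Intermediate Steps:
$S{\left(R,z \right)} = - \frac{R}{7} + \frac{R + z}{R}$ ($S{\left(R,z \right)} = \frac{R + z}{R} + \frac{R}{-7} = \frac{R + z}{R} + R \left(- \frac{1}{7}\right) = \frac{R + z}{R} - \frac{R}{7} = - \frac{R}{7} + \frac{R + z}{R}$)
$\frac{1}{l + S{\left(155,109 \right)}} = \frac{1}{-74032 + \left(1 - \frac{155}{7} + \frac{109}{155}\right)} = \frac{1}{-74032 - \frac{22177}{1085}} = \frac{1}{- \frac{80346897}{1085}} = - \frac{1085}{80346897}$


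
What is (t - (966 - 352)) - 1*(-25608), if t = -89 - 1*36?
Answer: 24869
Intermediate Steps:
t = -125 (t = -89 - 36 = -125)
(t - (966 - 352)) - 1*(-25608) = (-125 - (966 - 352)) - 1*(-25608) = (-125 - 1*614) + 25608 = (-125 - 614) + 25608 = -739 + 25608 = 24869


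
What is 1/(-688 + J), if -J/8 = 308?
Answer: -1/3152 ≈ -0.00031726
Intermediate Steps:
J = -2464 (J = -8*308 = -2464)
1/(-688 + J) = 1/(-688 - 2464) = 1/(-3152) = -1/3152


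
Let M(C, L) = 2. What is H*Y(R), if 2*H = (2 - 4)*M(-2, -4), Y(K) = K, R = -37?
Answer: 74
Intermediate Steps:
H = -2 (H = ((2 - 4)*2)/2 = (-2*2)/2 = (1/2)*(-4) = -2)
H*Y(R) = -2*(-37) = 74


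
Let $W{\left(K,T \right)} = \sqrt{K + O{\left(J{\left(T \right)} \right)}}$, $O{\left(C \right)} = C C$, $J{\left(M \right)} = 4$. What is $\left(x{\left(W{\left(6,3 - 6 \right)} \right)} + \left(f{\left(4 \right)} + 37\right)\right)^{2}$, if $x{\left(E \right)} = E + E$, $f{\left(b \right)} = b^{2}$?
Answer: $2897 + 212 \sqrt{22} \approx 3891.4$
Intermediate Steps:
$O{\left(C \right)} = C^{2}$
$W{\left(K,T \right)} = \sqrt{16 + K}$ ($W{\left(K,T \right)} = \sqrt{K + 4^{2}} = \sqrt{K + 16} = \sqrt{16 + K}$)
$x{\left(E \right)} = 2 E$
$\left(x{\left(W{\left(6,3 - 6 \right)} \right)} + \left(f{\left(4 \right)} + 37\right)\right)^{2} = \left(2 \sqrt{16 + 6} + \left(4^{2} + 37\right)\right)^{2} = \left(2 \sqrt{22} + \left(16 + 37\right)\right)^{2} = \left(2 \sqrt{22} + 53\right)^{2} = \left(53 + 2 \sqrt{22}\right)^{2}$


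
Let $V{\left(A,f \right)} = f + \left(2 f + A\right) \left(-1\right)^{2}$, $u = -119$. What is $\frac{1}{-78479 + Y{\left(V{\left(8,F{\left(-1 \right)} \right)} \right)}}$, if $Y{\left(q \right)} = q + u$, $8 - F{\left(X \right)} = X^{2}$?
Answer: $- \frac{1}{78569} \approx -1.2728 \cdot 10^{-5}$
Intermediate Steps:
$F{\left(X \right)} = 8 - X^{2}$
$V{\left(A,f \right)} = A + 3 f$ ($V{\left(A,f \right)} = f + \left(A + 2 f\right) 1 = f + \left(A + 2 f\right) = A + 3 f$)
$Y{\left(q \right)} = -119 + q$ ($Y{\left(q \right)} = q - 119 = -119 + q$)
$\frac{1}{-78479 + Y{\left(V{\left(8,F{\left(-1 \right)} \right)} \right)}} = \frac{1}{-78479 - \left(111 - 3 \left(8 - \left(-1\right)^{2}\right)\right)} = \frac{1}{-78479 - \left(111 - 3 \left(8 - 1\right)\right)} = \frac{1}{-78479 + \left(-119 + \left(8 + 3 \cdot 7\right)\right)} = \frac{1}{-78479 + \left(-119 + \left(8 + 21\right)\right)} = \frac{1}{-78479 + \left(-119 + 29\right)} = \frac{1}{-78479 - 90} = \frac{1}{-78569} = - \frac{1}{78569}$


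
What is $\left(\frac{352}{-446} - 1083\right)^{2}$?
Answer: $\frac{58411639225}{49729} \approx 1.1746 \cdot 10^{6}$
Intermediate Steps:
$\left(\frac{352}{-446} - 1083\right)^{2} = \left(352 \left(- \frac{1}{446}\right) - 1083\right)^{2} = \left(- \frac{176}{223} - 1083\right)^{2} = \left(- \frac{241685}{223}\right)^{2} = \frac{58411639225}{49729}$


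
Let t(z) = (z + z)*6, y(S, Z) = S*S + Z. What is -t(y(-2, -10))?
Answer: 72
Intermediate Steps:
y(S, Z) = Z + S² (y(S, Z) = S² + Z = Z + S²)
t(z) = 12*z (t(z) = (2*z)*6 = 12*z)
-t(y(-2, -10)) = -12*(-10 + (-2)²) = -12*(-10 + 4) = -12*(-6) = -1*(-72) = 72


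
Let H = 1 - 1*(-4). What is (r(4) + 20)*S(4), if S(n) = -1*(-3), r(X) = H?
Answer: 75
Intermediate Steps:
H = 5 (H = 1 + 4 = 5)
r(X) = 5
S(n) = 3
(r(4) + 20)*S(4) = (5 + 20)*3 = 25*3 = 75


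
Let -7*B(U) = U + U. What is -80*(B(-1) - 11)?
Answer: 6000/7 ≈ 857.14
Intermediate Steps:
B(U) = -2*U/7 (B(U) = -(U + U)/7 = -2*U/7)
-80*(B(-1) - 11) = -80*(-2/7*(-1) - 11) = -80*(2/7 - 11) = -80*(-75/7) = 6000/7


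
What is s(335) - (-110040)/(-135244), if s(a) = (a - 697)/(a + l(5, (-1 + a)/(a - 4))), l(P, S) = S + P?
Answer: -3578232691/1908191407 ≈ -1.8752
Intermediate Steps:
l(P, S) = P + S
s(a) = (-697 + a)/(5 + a + (-1 + a)/(-4 + a)) (s(a) = (a - 697)/(a + (5 + (-1 + a)/(a - 4))) = (-697 + a)/(a + (5 + (-1 + a)/(-4 + a))) = (-697 + a)/(5 + a + (-1 + a)/(-4 + a)))
s(335) - (-110040)/(-135244) = (-697 + 335)*(-4 + 335)/(-21 + 6*335 + 335*(-4 + 335)) - (-110040)/(-135244) = -362*331/(-21 + 2010 + 335*331) - (-110040)*(-1)/135244 = -362*331/(-21 + 2010 + 110885) - 1*27510/33811 = -362*331/112874 - 27510/33811 = (1/112874)*(-362)*331 - 27510/33811 = -59911/56437 - 27510/33811 = -3578232691/1908191407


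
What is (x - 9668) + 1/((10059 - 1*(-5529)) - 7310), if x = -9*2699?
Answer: -281112601/8278 ≈ -33959.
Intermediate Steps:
x = -24291
(x - 9668) + 1/((10059 - 1*(-5529)) - 7310) = (-24291 - 9668) + 1/((10059 - 1*(-5529)) - 7310) = -33959 + 1/((10059 + 5529) - 7310) = -33959 + 1/(15588 - 7310) = -33959 + 1/8278 = -281112601/8278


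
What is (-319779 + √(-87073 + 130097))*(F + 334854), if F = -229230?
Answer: -33776337096 + 422496*√2689 ≈ -3.3754e+10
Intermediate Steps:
(-319779 + √(-87073 + 130097))*(F + 334854) = (-319779 + √(-87073 + 130097))*(-229230 + 334854) = (-319779 + √43024)*105624 = (-319779 + 4*√2689)*105624 = -33776337096 + 422496*√2689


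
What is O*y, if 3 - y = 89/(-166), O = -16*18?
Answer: -84528/83 ≈ -1018.4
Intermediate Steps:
O = -288
y = 587/166 (y = 3 - 89/(-166) = 3 - 89*(-1)/166 = 3 - 1*(-89/166) = 3 + 89/166 = 587/166 ≈ 3.5361)
O*y = -288*587/166 = -84528/83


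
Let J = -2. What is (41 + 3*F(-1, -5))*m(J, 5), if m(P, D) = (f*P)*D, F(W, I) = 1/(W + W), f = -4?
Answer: 1580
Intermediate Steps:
F(W, I) = 1/(2*W)
m(P, D) = -4*D*P (m(P, D) = (-4*P)*D = -4*D*P)
(41 + 3*F(-1, -5))*m(J, 5) = (41 + 3*((½)/(-1)))*(-4*5*(-2)) = (41 + 3*((½)*(-1)))*40 = (41 + 3*(-½))*40 = (41 - 3/2)*40 = (79/2)*40 = 1580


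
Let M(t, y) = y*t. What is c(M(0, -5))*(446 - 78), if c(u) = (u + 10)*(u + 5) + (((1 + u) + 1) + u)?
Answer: 19136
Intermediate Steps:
M(t, y) = t*y
c(u) = 2 + 2*u + (5 + u)*(10 + u) (c(u) = (10 + u)*(5 + u) + ((2 + u) + u) = (5 + u)*(10 + u) + (2 + 2*u) = 2 + 2*u + (5 + u)*(10 + u))
c(M(0, -5))*(446 - 78) = (52 + (0*(-5))**2 + 17*(0*(-5)))*(446 - 78) = (52 + 0**2 + 17*0)*368 = (52 + 0 + 0)*368 = 52*368 = 19136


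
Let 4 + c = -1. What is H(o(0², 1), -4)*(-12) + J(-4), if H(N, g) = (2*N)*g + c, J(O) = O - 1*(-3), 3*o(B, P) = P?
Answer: 91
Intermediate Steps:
c = -5 (c = -4 - 1 = -5)
o(B, P) = P/3
J(O) = 3 + O (J(O) = O + 3 = 3 + O)
H(N, g) = -5 + 2*N*g (H(N, g) = (2*N)*g - 5 = 2*N*g - 5 = -5 + 2*N*g)
H(o(0², 1), -4)*(-12) + J(-4) = (-5 + 2*((⅓)*1)*(-4))*(-12) + (3 - 4) = (-5 + 2*(⅓)*(-4))*(-12) - 1 = (-5 - 8/3)*(-12) - 1 = -23/3*(-12) - 1 = 92 - 1 = 91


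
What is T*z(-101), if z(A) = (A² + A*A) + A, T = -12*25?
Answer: -6090300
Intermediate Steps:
T = -300
z(A) = A + 2*A² (z(A) = (A² + A²) + A = 2*A² + A = A + 2*A²)
T*z(-101) = -(-30300)*(1 + 2*(-101)) = -(-30300)*(1 - 202) = -(-30300)*(-201) = -300*20301 = -6090300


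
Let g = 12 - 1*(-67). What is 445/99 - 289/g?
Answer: 6544/7821 ≈ 0.83672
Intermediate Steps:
g = 79 (g = 12 + 67 = 79)
445/99 - 289/g = 445/99 - 289/79 = 6544/7821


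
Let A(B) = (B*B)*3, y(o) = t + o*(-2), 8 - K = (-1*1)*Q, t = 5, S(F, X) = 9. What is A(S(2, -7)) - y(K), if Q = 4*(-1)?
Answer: 246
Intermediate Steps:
Q = -4
K = 4 (K = 8 - (-1*1)*(-4) = 8 - (-1)*(-4) = 8 - 1*4 = 8 - 4 = 4)
y(o) = 5 - 2*o (y(o) = 5 + o*(-2) = 5 - 2*o)
A(B) = 3*B**2 (A(B) = B**2*3 = 3*B**2)
A(S(2, -7)) - y(K) = 3*9**2 - (5 - 2*4) = 3*81 - (5 - 8) = 243 - 1*(-3) = 243 + 3 = 246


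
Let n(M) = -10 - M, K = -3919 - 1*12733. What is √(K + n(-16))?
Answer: I*√16646 ≈ 129.02*I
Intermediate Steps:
K = -16652 (K = -3919 - 12733 = -16652)
√(K + n(-16)) = √(-16652 + (-10 - 1*(-16))) = √(-16652 + (-10 + 16)) = √(-16652 + 6) = √(-16646) = I*√16646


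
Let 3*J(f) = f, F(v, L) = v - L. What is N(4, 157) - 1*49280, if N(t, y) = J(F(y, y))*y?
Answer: -49280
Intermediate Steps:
J(f) = f/3
N(t, y) = 0 (N(t, y) = ((y - y)/3)*y = ((1/3)*0)*y = 0*y = 0)
N(4, 157) - 1*49280 = 0 - 1*49280 = 0 - 49280 = -49280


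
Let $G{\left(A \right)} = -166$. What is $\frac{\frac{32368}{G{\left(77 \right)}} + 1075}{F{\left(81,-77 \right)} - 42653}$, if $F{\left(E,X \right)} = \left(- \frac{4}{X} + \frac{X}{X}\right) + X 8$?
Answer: $- \frac{1874719}{92175152} \approx -0.020339$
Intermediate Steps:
$F{\left(E,X \right)} = 1 - \frac{4}{X} + 8 X$ ($F{\left(E,X \right)} = \left(- \frac{4}{X} + 1\right) + 8 X = \left(1 - \frac{4}{X}\right) + 8 X = 1 - \frac{4}{X} + 8 X$)
$\frac{\frac{32368}{G{\left(77 \right)}} + 1075}{F{\left(81,-77 \right)} - 42653} = \frac{\frac{32368}{-166} + 1075}{\left(1 - \frac{4}{-77} + 8 \left(-77\right)\right) - 42653} = \frac{32368 \left(- \frac{1}{166}\right) + 1075}{\left(1 - - \frac{4}{77} - 616\right) - 42653} = \frac{- \frac{16184}{83} + 1075}{\left(1 + \frac{4}{77} - 616\right) - 42653} = \frac{73041}{83 \left(- \frac{47351}{77} - 42653\right)} = \frac{73041}{83 \left(- \frac{3331632}{77}\right)} = \frac{73041}{83} \left(- \frac{77}{3331632}\right) = - \frac{1874719}{92175152}$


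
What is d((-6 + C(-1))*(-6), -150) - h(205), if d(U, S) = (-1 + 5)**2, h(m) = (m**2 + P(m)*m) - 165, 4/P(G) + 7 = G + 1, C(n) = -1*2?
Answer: -8327776/199 ≈ -41848.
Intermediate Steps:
C(n) = -2
P(G) = 4/(-6 + G) (P(G) = 4/(-7 + (G + 1)) = 4/(-7 + (1 + G)) = 4/(-6 + G))
h(m) = -165 + m**2 + 4*m/(-6 + m) (h(m) = (m**2 + (4/(-6 + m))*m) - 165 = (m**2 + 4*m/(-6 + m)) - 165 = -165 + m**2 + 4*m/(-6 + m))
d(U, S) = 16 (d(U, S) = 4**2 = 16)
d((-6 + C(-1))*(-6), -150) - h(205) = 16 - (4*205 + (-165 + 205**2)*(-6 + 205))/(-6 + 205) = 16 - (820 + (-165 + 42025)*199)/199 = 16 - (820 + 41860*199)/199 = 16 - (820 + 8330140)/199 = 16 - 8330960/199 = -8327776/199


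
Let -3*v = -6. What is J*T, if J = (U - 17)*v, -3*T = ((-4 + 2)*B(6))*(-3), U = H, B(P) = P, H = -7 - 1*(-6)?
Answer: 432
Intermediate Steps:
H = -1 (H = -7 + 6 = -1)
v = 2 (v = -⅓*(-6) = 2)
U = -1
T = -12 (T = -(-4 + 2)*6*(-3)/3 = -(-2*6)*(-3)/3 = -(-4)*(-3) = -⅓*36 = -12)
J = -36 (J = (-1 - 17)*2 = -18*2 = -36)
J*T = -36*(-12) = 432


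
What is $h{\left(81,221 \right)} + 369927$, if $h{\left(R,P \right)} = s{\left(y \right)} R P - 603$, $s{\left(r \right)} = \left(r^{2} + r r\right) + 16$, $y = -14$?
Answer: $7672932$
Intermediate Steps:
$s{\left(r \right)} = 16 + 2 r^{2}$ ($s{\left(r \right)} = \left(r^{2} + r^{2}\right) + 16 = 2 r^{2} + 16 = 16 + 2 r^{2}$)
$h{\left(R,P \right)} = -603 + 408 P R$ ($h{\left(R,P \right)} = \left(16 + 2 \left(-14\right)^{2}\right) R P - 603 = \left(16 + 2 \cdot 196\right) R P - 603 = \left(16 + 392\right) R P - 603 = 408 R P - 603 = 408 P R - 603 = -603 + 408 P R$)
$h{\left(81,221 \right)} + 369927 = \left(-603 + 408 \cdot 221 \cdot 81\right) + 369927 = \left(-603 + 7303608\right) + 369927 = 7303005 + 369927 = 7672932$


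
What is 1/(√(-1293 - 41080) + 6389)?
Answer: 6389/40861694 - I*√42373/40861694 ≈ 0.00015636 - 5.0377e-6*I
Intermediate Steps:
1/(√(-1293 - 41080) + 6389) = 1/(√(-42373) + 6389) = 1/(I*√42373 + 6389) = 1/(6389 + I*√42373)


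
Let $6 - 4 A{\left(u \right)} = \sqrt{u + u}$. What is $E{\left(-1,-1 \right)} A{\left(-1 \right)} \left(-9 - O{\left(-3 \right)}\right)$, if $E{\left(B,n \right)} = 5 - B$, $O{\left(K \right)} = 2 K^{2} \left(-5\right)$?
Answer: $729 - \frac{243 i \sqrt{2}}{2} \approx 729.0 - 171.83 i$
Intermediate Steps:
$A{\left(u \right)} = \frac{3}{2} - \frac{\sqrt{2} \sqrt{u}}{4}$ ($A{\left(u \right)} = \frac{3}{2} - \frac{\sqrt{u + u}}{4} = \frac{3}{2} - \frac{\sqrt{2 u}}{4} = \frac{3}{2} - \frac{\sqrt{2} \sqrt{u}}{4}$)
$O{\left(K \right)} = - 10 K^{2}$
$E{\left(-1,-1 \right)} A{\left(-1 \right)} \left(-9 - O{\left(-3 \right)}\right) = \left(5 - -1\right) \left(\frac{3}{2} - \frac{\sqrt{2} \sqrt{-1}}{4}\right) \left(-9 - - 10 \left(-3\right)^{2}\right) = \left(5 + 1\right) \left(\frac{3}{2} - \frac{\sqrt{2} i}{4}\right) \left(-9 - \left(-10\right) 9\right) = 6 \left(\frac{3}{2} - \frac{i \sqrt{2}}{4}\right) \left(-9 - -90\right) = \left(9 - \frac{3 i \sqrt{2}}{2}\right) \left(-9 + 90\right) = \left(9 - \frac{3 i \sqrt{2}}{2}\right) 81 = 729 - \frac{243 i \sqrt{2}}{2}$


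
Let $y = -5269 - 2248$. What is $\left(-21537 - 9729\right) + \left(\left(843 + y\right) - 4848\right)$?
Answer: $-42788$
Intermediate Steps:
$y = -7517$ ($y = -5269 - 2248 = -7517$)
$\left(-21537 - 9729\right) + \left(\left(843 + y\right) - 4848\right) = \left(-21537 - 9729\right) + \left(\left(843 - 7517\right) - 4848\right) = -31266 - 11522 = -42788$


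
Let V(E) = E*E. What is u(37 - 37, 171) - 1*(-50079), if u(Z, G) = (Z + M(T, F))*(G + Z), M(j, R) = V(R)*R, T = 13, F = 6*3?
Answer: 1047351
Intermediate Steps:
F = 18
V(E) = E²
M(j, R) = R³ (M(j, R) = R²*R = R³)
u(Z, G) = (5832 + Z)*(G + Z) (u(Z, G) = (Z + 18³)*(G + Z) = (Z + 5832)*(G + Z) = (5832 + Z)*(G + Z))
u(37 - 37, 171) - 1*(-50079) = ((37 - 37)² + 5832*171 + 5832*(37 - 37) + 171*(37 - 37)) - 1*(-50079) = (0² + 997272 + 5832*0 + 171*0) + 50079 = (0 + 997272 + 0 + 0) + 50079 = 997272 + 50079 = 1047351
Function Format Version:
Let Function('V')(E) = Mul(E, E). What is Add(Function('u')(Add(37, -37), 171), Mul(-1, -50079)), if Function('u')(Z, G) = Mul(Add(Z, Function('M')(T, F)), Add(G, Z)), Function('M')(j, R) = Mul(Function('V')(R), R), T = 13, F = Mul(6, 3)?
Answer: 1047351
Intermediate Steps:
F = 18
Function('V')(E) = Pow(E, 2)
Function('M')(j, R) = Pow(R, 3) (Function('M')(j, R) = Mul(Pow(R, 2), R) = Pow(R, 3))
Function('u')(Z, G) = Mul(Add(5832, Z), Add(G, Z)) (Function('u')(Z, G) = Mul(Add(Z, Pow(18, 3)), Add(G, Z)) = Mul(Add(Z, 5832), Add(G, Z)) = Mul(Add(5832, Z), Add(G, Z)))
Add(Function('u')(Add(37, -37), 171), Mul(-1, -50079)) = Add(Add(Pow(Add(37, -37), 2), Mul(5832, 171), Mul(5832, Add(37, -37)), Mul(171, Add(37, -37))), Mul(-1, -50079)) = Add(Add(Pow(0, 2), 997272, Mul(5832, 0), Mul(171, 0)), 50079) = Add(Add(0, 997272, 0, 0), 50079) = Add(997272, 50079) = 1047351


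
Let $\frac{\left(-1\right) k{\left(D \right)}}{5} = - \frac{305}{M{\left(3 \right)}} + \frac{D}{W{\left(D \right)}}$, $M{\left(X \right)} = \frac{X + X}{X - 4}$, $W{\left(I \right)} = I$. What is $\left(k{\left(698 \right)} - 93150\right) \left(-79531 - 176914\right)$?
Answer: $\frac{143725882475}{6} \approx 2.3954 \cdot 10^{10}$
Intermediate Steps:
$M{\left(X \right)} = \frac{2 X}{-4 + X}$
$k{\left(D \right)} = - \frac{1555}{6}$ ($k{\left(D \right)} = - 5 \left(- \frac{305}{2 \cdot 3 \frac{1}{-4 + 3}} + \frac{D}{D}\right) = - 5 \left(- \frac{305}{2 \cdot 3 \frac{1}{-1}} + 1\right) = - 5 \left(- \frac{305}{2 \cdot 3 \left(-1\right)} + 1\right) = - 5 \left(- \frac{305}{-6} + 1\right) = - 5 \left(\left(-305\right) \left(- \frac{1}{6}\right) + 1\right) = - 5 \left(\frac{305}{6} + 1\right) = \left(-5\right) \frac{311}{6} = - \frac{1555}{6}$)
$\left(k{\left(698 \right)} - 93150\right) \left(-79531 - 176914\right) = \left(- \frac{1555}{6} - 93150\right) \left(-79531 - 176914\right) = \left(- \frac{560455}{6}\right) \left(-256445\right) = \frac{143725882475}{6}$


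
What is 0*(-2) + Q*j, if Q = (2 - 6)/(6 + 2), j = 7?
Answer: -7/2 ≈ -3.5000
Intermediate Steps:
Q = -½ (Q = -4/8 = -4*⅛ = -½ ≈ -0.50000)
0*(-2) + Q*j = 0*(-2) - ½*7 = 0 - 7/2 = -7/2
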